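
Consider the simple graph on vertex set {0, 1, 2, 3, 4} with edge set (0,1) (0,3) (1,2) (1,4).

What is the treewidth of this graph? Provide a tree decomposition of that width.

Treewidth 1.
One optimal decomposition is:
Bags: B1 = {0, 1}  B2 = {1, 2}  B3 = {1, 4}  B4 = {0, 3}
Tree: B1–B2, B1–B3, B1–B4

Every bag has size at most 2, so the width is 2 − 1 = 1 and tw(G) ≤ 1. Any graph with an edge has treewidth ≥ 1, and G has the edge 1–0. The upper and lower bounds meet at 1, so that is the treewidth.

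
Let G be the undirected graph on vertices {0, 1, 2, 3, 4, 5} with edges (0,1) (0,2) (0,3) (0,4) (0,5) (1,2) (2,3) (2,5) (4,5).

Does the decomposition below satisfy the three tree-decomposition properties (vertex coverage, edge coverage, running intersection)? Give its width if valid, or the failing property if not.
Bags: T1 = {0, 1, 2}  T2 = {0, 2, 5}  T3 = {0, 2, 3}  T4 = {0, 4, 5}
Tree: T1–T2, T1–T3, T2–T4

Checking the three conditions: (i) the bags cover all of {0, 1, 2, 3, 4, 5}; (ii) for each edge, some bag contains both endpoints; (iii) the bags containing any fixed vertex form a subtree. All hold, so the decomposition is valid with width 3 − 1 = 2.

Yes; width 2.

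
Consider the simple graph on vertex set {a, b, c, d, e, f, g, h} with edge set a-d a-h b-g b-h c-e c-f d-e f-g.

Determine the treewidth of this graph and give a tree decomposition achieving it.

Each bag holds 3 vertices, so the decomposition has width 2, which upper-bounds the treewidth. The edges c–f–g–b–h–a–d–e–c form a cycle, so G is not a tree and its treewidth is at least 2. The upper and lower bounds meet at 2, so that is the treewidth.

Treewidth 2.
One such decomposition:
Bags: B1 = {c, f, g}  B2 = {b, c, g}  B3 = {b, c, h}  B4 = {a, c, h}  B5 = {a, c, d}  B6 = {c, d, e}
Tree: B1–B2, B2–B3, B3–B4, B4–B5, B5–B6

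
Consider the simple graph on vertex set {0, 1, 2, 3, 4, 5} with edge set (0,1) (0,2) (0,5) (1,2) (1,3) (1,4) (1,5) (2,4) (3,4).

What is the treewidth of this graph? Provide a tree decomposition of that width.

Every bag has size at most 3, so the width is 3 − 1 = 2 and tw(G) ≤ 2. Conversely, {0, 1, 2} is a clique of size 3, and the vertices of any clique must share a bag in every tree decomposition; so some bag has ≥ 3 vertices and tw(G) ≥ 2. Combining the bounds, tw(G) = 2.

Treewidth 2.
Bags: B1 = {1, 2, 4}  B2 = {0, 1, 2}  B3 = {0, 1, 5}  B4 = {1, 3, 4}
Tree: B1–B2, B2–B3, B1–B4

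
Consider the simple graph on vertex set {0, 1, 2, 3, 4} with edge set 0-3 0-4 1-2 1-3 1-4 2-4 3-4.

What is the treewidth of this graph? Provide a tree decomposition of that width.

Each bag holds 3 vertices, so the decomposition has width 2, which upper-bounds the treewidth. Conversely, {0, 3, 4} is a clique of size 3, and the vertices of any clique must share a bag in every tree decomposition; so some bag has ≥ 3 vertices and tw(G) ≥ 2. Combining the bounds, tw(G) = 2.

Treewidth 2.
Bags: B1 = {0, 3, 4}  B2 = {1, 3, 4}  B3 = {1, 2, 4}
Tree: B1–B2, B2–B3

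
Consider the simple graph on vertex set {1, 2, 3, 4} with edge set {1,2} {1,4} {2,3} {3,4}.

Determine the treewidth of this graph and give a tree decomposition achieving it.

Treewidth 2.
Bags: B1 = {2, 3, 4}  B2 = {1, 2, 4}
Tree: B1–B2

The largest bag has 3 vertices, giving width 2; this decomposition certifies tw(G) ≤ 2. For the lower bound, G contains the cycle 4–3–2–1–4, so G is not a forest; only forests have treewidth ≤ 1, hence tw(G) ≥ 2. Therefore the treewidth is 2.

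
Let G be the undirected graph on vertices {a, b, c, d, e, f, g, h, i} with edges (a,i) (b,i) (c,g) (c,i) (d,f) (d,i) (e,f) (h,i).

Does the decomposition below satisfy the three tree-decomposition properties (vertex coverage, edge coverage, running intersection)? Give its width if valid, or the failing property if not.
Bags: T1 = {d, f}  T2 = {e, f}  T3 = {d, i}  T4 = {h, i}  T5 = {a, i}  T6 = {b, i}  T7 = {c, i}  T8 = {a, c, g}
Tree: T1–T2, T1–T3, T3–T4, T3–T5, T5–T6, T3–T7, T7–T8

No — bags containing vertex a are not connected in the tree.

A tree decomposition must satisfy three properties: every vertex lies in some bag; for every edge, both endpoints lie together in some bag; and for every vertex, the bags containing it form a connected subtree. Here bags containing vertex a are not connected in the tree, so the decomposition is invalid.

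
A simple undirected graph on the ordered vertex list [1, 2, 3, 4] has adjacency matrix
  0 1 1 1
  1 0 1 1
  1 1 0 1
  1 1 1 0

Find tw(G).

3

A width-3 tree decomposition is:
Bags: B1 = {1, 2, 3, 4}
Tree: (single bag)
A single bag containing all 4 vertices is trivially a valid decomposition of width 3. Conversely, {1, 2, 3, 4} is a clique of size 4, and the vertices of any clique must share a bag in every tree decomposition; so some bag has ≥ 4 vertices and tw(G) ≥ 3. Combining the bounds, tw(G) = 3.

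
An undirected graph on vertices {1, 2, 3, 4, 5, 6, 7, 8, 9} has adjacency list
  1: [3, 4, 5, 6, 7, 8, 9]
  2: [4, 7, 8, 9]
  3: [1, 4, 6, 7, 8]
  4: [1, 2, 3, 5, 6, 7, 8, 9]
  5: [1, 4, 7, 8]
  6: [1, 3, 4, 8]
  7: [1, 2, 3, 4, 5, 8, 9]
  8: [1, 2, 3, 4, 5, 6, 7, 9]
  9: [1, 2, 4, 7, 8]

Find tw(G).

A width-4 tree decomposition is:
Bags: B1 = {1, 4, 7, 8, 9}  B2 = {1, 3, 4, 7, 8}  B3 = {1, 4, 5, 7, 8}  B4 = {1, 3, 4, 6, 8}  B5 = {2, 4, 7, 8, 9}
Tree: B1–B2, B1–B3, B2–B4, B1–B5
Each bag holds 5 vertices, so the decomposition has width 4, which upper-bounds the treewidth. For the lower bound, the 5 vertices {1, 3, 4, 6, 8} are pairwise adjacent, and any tree decomposition puts a clique entirely inside one bag — forcing width ≥ 4. Combining the bounds, tw(G) = 4.

4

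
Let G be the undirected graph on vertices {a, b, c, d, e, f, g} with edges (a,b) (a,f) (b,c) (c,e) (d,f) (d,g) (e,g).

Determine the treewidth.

2

A width-2 tree decomposition is:
Bags: B1 = {d, e, g}  B2 = {d, e, f}  B3 = {a, e, f}  B4 = {a, b, e}  B5 = {b, c, e}
Tree: B1–B2, B2–B3, B3–B4, B4–B5
The largest bag has 3 vertices, giving width 2; this decomposition certifies tw(G) ≤ 2. For the lower bound, G contains the cycle e–g–d–f–a–b–c–e, so G is not a forest; only forests have treewidth ≤ 1, hence tw(G) ≥ 2. Combining the bounds, tw(G) = 2.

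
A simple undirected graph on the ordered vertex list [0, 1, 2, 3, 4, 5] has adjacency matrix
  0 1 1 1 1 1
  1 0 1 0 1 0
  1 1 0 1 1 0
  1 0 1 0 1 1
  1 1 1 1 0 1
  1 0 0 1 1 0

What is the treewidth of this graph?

A width-3 tree decomposition is:
Bags: B1 = {0, 1, 2, 4}  B2 = {0, 2, 3, 4}  B3 = {0, 3, 4, 5}
Tree: B1–B2, B2–B3
The largest bag has 4 vertices, giving width 3; this decomposition certifies tw(G) ≤ 3. For the lower bound, the 4 vertices {0, 1, 2, 4} are pairwise adjacent, and any tree decomposition puts a clique entirely inside one bag — forcing width ≥ 3. Hence tw(G) = 3 exactly.

3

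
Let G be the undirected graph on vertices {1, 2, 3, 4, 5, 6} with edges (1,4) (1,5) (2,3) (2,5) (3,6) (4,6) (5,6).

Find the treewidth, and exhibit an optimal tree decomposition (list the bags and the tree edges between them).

Every bag has size at most 3, so the width is 3 − 1 = 2 and tw(G) ≤ 2. The edges 3–2–5–6–3 form a cycle, so G is not a tree and its treewidth is at least 2. Therefore the treewidth is 2.

Treewidth 2.
One optimal decomposition is:
Bags: B1 = {2, 3, 6}  B2 = {2, 5, 6}  B3 = {4, 5, 6}  B4 = {1, 4, 5}
Tree: B1–B2, B2–B3, B3–B4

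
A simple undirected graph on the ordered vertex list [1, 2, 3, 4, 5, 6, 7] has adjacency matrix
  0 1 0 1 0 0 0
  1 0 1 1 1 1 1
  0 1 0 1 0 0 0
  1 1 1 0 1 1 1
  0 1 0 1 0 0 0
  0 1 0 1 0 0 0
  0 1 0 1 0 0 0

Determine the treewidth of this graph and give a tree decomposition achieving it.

Treewidth 2.
Bags: B1 = {1, 2, 4}  B2 = {2, 4, 7}  B3 = {2, 4, 5}  B4 = {2, 3, 4}  B5 = {2, 4, 6}
Tree: B1–B2, B2–B3, B3–B4, B1–B5

The largest bag has 3 vertices, giving width 2; this decomposition certifies tw(G) ≤ 2. For the lower bound, the 3 vertices {1, 2, 4} are pairwise adjacent, and any tree decomposition puts a clique entirely inside one bag — forcing width ≥ 2. Combining the bounds, tw(G) = 2.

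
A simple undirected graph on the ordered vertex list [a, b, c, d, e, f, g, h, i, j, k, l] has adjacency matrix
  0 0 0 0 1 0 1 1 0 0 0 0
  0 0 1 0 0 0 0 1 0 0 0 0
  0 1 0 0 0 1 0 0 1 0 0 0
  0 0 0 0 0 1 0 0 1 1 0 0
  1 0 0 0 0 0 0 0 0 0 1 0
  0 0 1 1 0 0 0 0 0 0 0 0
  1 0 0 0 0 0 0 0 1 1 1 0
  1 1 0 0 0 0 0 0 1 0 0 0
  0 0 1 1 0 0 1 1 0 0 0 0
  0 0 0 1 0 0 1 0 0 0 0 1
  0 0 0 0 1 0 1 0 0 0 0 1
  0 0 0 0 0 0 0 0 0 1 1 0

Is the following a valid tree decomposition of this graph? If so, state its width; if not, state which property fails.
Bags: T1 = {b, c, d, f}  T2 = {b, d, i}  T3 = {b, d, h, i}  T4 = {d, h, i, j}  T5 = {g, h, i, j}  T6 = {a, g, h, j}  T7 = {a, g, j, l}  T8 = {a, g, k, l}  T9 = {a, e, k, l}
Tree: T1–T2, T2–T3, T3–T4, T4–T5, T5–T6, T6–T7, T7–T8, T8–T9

No — edge (c,i) lies in no bag.

A tree decomposition must satisfy three properties: every vertex lies in some bag; for every edge, both endpoints lie together in some bag; and for every vertex, the bags containing it form a connected subtree. Here edge (c,i) lies in no bag, so the decomposition is invalid.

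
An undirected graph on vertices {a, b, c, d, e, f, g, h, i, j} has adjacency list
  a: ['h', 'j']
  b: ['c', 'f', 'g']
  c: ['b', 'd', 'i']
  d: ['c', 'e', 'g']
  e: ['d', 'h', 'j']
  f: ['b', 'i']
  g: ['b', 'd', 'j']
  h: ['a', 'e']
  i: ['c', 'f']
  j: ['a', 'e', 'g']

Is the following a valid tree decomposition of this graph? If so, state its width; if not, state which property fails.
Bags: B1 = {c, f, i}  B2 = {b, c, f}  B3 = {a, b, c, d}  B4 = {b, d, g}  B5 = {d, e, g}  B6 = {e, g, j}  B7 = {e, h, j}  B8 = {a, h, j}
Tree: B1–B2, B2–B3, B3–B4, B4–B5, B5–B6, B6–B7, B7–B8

No — bags containing vertex a are not connected in the tree.

A tree decomposition must satisfy three properties: every vertex lies in some bag; for every edge, both endpoints lie together in some bag; and for every vertex, the bags containing it form a connected subtree. Here bags containing vertex a are not connected in the tree, so the decomposition is invalid.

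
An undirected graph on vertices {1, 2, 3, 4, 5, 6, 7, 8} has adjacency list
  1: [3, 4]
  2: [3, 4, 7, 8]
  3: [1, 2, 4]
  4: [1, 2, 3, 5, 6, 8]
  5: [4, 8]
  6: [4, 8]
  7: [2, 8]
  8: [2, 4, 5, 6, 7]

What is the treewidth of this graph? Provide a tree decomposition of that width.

Each bag holds 3 vertices, so the decomposition has width 2, which upper-bounds the treewidth. For the lower bound, the 3 vertices {2, 4, 8} are pairwise adjacent, and any tree decomposition puts a clique entirely inside one bag — forcing width ≥ 2. The upper and lower bounds meet at 2, so that is the treewidth.

Treewidth 2.
Bags: B1 = {4, 5, 8}  B2 = {2, 4, 8}  B3 = {2, 3, 4}  B4 = {4, 6, 8}  B5 = {1, 3, 4}  B6 = {2, 7, 8}
Tree: B1–B2, B2–B3, B1–B4, B3–B5, B2–B6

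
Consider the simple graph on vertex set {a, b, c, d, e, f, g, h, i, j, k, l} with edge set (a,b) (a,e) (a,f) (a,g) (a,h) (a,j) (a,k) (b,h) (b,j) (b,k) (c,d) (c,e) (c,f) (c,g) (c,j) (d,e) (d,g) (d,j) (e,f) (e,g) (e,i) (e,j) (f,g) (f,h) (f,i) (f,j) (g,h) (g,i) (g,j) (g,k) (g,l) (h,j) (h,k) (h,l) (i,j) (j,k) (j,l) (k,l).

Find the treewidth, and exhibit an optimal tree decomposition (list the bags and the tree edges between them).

The largest bag has 5 vertices, giving width 4; this decomposition certifies tw(G) ≤ 4. Conversely, {c, d, e, g, j} is a clique of size 5, and the vertices of any clique must share a bag in every tree decomposition; so some bag has ≥ 5 vertices and tw(G) ≥ 4. The upper and lower bounds meet at 4, so that is the treewidth.

Treewidth 4.
One such decomposition:
Bags: B1 = {c, e, f, g, j}  B2 = {a, e, f, g, j}  B3 = {c, d, e, g, j}  B4 = {a, f, g, h, j}  B5 = {a, g, h, j, k}  B6 = {g, h, j, k, l}  B7 = {a, b, h, j, k}  B8 = {e, f, g, i, j}
Tree: B1–B2, B1–B3, B2–B4, B4–B5, B5–B6, B5–B7, B2–B8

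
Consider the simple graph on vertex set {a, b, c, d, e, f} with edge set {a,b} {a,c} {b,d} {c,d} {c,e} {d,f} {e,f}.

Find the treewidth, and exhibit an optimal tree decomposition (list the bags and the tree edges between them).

Every bag has size at most 3, so the width is 3 − 1 = 2 and tw(G) ≤ 2. Since f–e–c–d–f is a cycle in G, G is not acyclic. Forests are exactly the graphs of treewidth ≤ 1, so tw(G) ≥ 2. Hence tw(G) = 2 exactly.

Treewidth 2.
Bags: B1 = {d, e, f}  B2 = {c, d, e}  B3 = {b, c, d}  B4 = {a, b, c}
Tree: B1–B2, B2–B3, B3–B4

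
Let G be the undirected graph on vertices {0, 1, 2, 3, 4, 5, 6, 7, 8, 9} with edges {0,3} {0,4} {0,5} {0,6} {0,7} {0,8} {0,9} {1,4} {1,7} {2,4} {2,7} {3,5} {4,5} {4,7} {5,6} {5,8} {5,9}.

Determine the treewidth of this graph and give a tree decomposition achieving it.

Each bag holds 3 vertices, so the decomposition has width 2, which upper-bounds the treewidth. For the lower bound, the 3 vertices {0, 3, 5} are pairwise adjacent, and any tree decomposition puts a clique entirely inside one bag — forcing width ≥ 2. Hence tw(G) = 2 exactly.

Treewidth 2.
Bags: B1 = {0, 4, 5}  B2 = {0, 5, 9}  B3 = {0, 4, 7}  B4 = {2, 4, 7}  B5 = {0, 5, 8}  B6 = {0, 5, 6}  B7 = {1, 4, 7}  B8 = {0, 3, 5}
Tree: B1–B2, B1–B3, B3–B4, B2–B5, B1–B6, B4–B7, B6–B8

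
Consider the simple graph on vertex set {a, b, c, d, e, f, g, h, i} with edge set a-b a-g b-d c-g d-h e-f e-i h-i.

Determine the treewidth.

A width-1 tree decomposition is:
Bags: B1 = {e, f}  B2 = {e, i}  B3 = {h, i}  B4 = {d, h}  B5 = {b, d}  B6 = {a, b}  B7 = {a, g}  B8 = {c, g}
Tree: B1–B2, B2–B3, B3–B4, B4–B5, B5–B6, B6–B7, B7–B8
Each bag holds 2 vertices, so the decomposition has width 1, which upper-bounds the treewidth. G has an edge, so its treewidth is at least 1. The upper and lower bounds meet at 1, so that is the treewidth.

1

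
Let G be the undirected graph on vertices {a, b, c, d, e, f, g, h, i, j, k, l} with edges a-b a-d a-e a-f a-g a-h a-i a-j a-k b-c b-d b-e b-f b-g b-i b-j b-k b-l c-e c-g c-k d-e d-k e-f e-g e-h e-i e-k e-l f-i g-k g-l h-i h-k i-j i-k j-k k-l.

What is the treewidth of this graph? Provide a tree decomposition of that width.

Every bag has size at most 5, so the width is 5 − 1 = 4 and tw(G) ≤ 4. Conversely, {a, b, e, f, i} is a clique of size 5, and the vertices of any clique must share a bag in every tree decomposition; so some bag has ≥ 5 vertices and tw(G) ≥ 4. Therefore the treewidth is 4.

Treewidth 4.
Bags: B1 = {b, e, g, k, l}  B2 = {b, c, e, g, k}  B3 = {a, b, e, g, k}  B4 = {a, b, e, i, k}  B5 = {a, b, e, f, i}  B6 = {a, b, d, e, k}  B7 = {a, b, i, j, k}  B8 = {a, e, h, i, k}
Tree: B1–B2, B1–B3, B3–B4, B4–B5, B3–B6, B4–B7, B4–B8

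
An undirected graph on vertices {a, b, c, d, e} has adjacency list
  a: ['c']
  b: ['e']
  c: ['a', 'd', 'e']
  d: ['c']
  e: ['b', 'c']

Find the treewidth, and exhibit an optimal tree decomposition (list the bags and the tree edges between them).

Each bag holds 2 vertices, so the decomposition has width 1, which upper-bounds the treewidth. Any graph with an edge has treewidth ≥ 1, and G has the edge a–c. Therefore the treewidth is 1.

Treewidth 1.
Bags: B1 = {a, c}  B2 = {c, e}  B3 = {b, e}  B4 = {c, d}
Tree: B1–B2, B2–B3, B1–B4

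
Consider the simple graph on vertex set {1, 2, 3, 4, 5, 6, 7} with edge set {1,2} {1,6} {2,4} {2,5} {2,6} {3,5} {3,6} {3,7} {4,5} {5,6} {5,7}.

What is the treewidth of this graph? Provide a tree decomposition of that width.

The largest bag has 3 vertices, giving width 2; this decomposition certifies tw(G) ≤ 2. For the lower bound, the 3 vertices {1, 2, 6} are pairwise adjacent, and any tree decomposition puts a clique entirely inside one bag — forcing width ≥ 2. Hence tw(G) = 2 exactly.

Treewidth 2.
One optimal decomposition is:
Bags: B1 = {1, 2, 6}  B2 = {2, 5, 6}  B3 = {3, 5, 6}  B4 = {2, 4, 5}  B5 = {3, 5, 7}
Tree: B1–B2, B2–B3, B2–B4, B3–B5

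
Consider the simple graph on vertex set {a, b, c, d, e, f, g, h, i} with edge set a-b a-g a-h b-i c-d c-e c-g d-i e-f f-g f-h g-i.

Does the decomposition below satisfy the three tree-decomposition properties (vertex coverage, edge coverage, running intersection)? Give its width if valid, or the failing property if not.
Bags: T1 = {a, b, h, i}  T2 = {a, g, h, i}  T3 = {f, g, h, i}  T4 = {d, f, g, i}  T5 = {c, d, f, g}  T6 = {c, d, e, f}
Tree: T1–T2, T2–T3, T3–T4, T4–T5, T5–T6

Yes; width 3.

Vertex coverage: the bags together contain {a, b, c, d, e, f, g, h, i}, the full vertex set. Edge coverage: each edge of G has both endpoints in at least one bag. Running intersection: for every vertex, the bags containing it form a connected subtree. All three properties hold, so this is a valid tree decomposition of width max|bag| − 1 = 3, and hence tw(G) ≤ 3.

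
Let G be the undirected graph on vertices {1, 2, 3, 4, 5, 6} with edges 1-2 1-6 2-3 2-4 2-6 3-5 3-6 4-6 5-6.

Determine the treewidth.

A width-2 tree decomposition is:
Bags: B1 = {2, 3, 6}  B2 = {3, 5, 6}  B3 = {1, 2, 6}  B4 = {2, 4, 6}
Tree: B1–B2, B1–B3, B1–B4
Each bag holds 3 vertices, so the decomposition has width 2, which upper-bounds the treewidth. On the other hand G contains the 3-clique {1, 2, 6}. A clique must lie in a single bag of any decomposition, so no decomposition can have width below 2. The upper and lower bounds meet at 2, so that is the treewidth.

2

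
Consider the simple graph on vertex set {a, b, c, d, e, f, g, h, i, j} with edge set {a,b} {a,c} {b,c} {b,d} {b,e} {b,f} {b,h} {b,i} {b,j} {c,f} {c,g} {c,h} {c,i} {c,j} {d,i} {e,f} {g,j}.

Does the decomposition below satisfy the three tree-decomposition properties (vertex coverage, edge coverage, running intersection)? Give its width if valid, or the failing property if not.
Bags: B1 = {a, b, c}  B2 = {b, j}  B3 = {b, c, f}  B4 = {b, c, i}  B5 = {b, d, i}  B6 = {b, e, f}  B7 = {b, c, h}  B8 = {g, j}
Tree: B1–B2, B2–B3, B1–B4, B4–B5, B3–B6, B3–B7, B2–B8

A tree decomposition must satisfy three properties: every vertex lies in some bag; for every edge, both endpoints lie together in some bag; and for every vertex, the bags containing it form a connected subtree. Here edge (c,j) lies in no bag, so the decomposition is invalid.

No — edge (c,j) lies in no bag.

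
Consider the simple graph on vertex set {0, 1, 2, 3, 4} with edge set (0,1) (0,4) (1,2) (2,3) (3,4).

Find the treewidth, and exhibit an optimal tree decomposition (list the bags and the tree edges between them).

Treewidth 2.
Bags: B1 = {0, 3, 4}  B2 = {0, 1, 3}  B3 = {1, 2, 3}
Tree: B1–B2, B2–B3

The largest bag has 3 vertices, giving width 2; this decomposition certifies tw(G) ≤ 2. Since 3–4–0–1–2–3 is a cycle in G, G is not acyclic. Forests are exactly the graphs of treewidth ≤ 1, so tw(G) ≥ 2. Hence tw(G) = 2 exactly.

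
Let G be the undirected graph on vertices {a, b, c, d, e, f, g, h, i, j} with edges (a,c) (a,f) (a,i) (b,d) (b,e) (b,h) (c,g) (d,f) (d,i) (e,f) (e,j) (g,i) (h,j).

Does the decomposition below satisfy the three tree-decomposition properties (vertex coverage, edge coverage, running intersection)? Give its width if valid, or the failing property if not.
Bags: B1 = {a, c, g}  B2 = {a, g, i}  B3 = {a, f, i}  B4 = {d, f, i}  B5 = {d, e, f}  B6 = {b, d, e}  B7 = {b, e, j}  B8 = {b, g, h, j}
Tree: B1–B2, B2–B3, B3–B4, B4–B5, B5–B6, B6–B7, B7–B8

A tree decomposition must satisfy three properties: every vertex lies in some bag; for every edge, both endpoints lie together in some bag; and for every vertex, the bags containing it form a connected subtree. Here bags containing vertex g are not connected in the tree, so the decomposition is invalid.

No — bags containing vertex g are not connected in the tree.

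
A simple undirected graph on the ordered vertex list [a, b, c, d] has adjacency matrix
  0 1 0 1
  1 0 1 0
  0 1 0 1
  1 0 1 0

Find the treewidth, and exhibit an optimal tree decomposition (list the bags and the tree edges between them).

The largest bag has 3 vertices, giving width 2; this decomposition certifies tw(G) ≤ 2. Since b–a–d–c–b is a cycle in G, G is not acyclic. Forests are exactly the graphs of treewidth ≤ 1, so tw(G) ≥ 2. Combining the bounds, tw(G) = 2.

Treewidth 2.
Bags: B1 = {a, b, d}  B2 = {b, c, d}
Tree: B1–B2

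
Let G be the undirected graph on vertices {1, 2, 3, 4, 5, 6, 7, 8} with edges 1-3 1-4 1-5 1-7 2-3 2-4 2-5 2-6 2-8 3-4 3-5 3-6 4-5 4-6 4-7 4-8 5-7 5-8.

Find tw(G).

A width-3 tree decomposition is:
Bags: B1 = {2, 4, 5, 8}  B2 = {2, 3, 4, 5}  B3 = {2, 3, 4, 6}  B4 = {1, 3, 4, 5}  B5 = {1, 4, 5, 7}
Tree: B1–B2, B2–B3, B2–B4, B4–B5
The largest bag has 4 vertices, giving width 3; this decomposition certifies tw(G) ≤ 3. On the other hand G contains the 4-clique {2, 4, 5, 8}. A clique must lie in a single bag of any decomposition, so no decomposition can have width below 3. The upper and lower bounds meet at 3, so that is the treewidth.

3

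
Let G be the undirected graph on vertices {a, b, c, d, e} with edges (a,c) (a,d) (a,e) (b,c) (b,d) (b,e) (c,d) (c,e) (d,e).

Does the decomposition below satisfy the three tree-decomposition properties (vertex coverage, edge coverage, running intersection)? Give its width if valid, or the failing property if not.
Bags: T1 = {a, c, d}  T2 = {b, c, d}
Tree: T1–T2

A tree decomposition must satisfy three properties: every vertex lies in some bag; for every edge, both endpoints lie together in some bag; and for every vertex, the bags containing it form a connected subtree. Here vertex e appears in no bag, so the decomposition is invalid.

No — vertex e appears in no bag.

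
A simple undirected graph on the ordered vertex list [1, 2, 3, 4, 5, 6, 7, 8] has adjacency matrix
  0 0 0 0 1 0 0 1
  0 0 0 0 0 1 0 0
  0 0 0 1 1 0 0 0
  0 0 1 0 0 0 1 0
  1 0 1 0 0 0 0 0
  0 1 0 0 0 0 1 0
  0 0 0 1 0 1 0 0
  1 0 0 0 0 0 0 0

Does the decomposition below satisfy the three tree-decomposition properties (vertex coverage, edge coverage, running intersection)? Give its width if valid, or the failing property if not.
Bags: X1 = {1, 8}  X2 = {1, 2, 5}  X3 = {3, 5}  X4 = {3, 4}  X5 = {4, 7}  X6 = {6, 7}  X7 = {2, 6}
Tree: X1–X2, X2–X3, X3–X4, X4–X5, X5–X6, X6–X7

A tree decomposition must satisfy three properties: every vertex lies in some bag; for every edge, both endpoints lie together in some bag; and for every vertex, the bags containing it form a connected subtree. Here bags containing vertex 2 are not connected in the tree, so the decomposition is invalid.

No — bags containing vertex 2 are not connected in the tree.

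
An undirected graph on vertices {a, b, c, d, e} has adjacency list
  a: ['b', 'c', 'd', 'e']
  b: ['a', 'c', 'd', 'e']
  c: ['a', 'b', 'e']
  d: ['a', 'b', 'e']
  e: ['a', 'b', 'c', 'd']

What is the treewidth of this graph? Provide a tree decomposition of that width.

Treewidth 3.
One optimal decomposition is:
Bags: B1 = {a, b, c, e}  B2 = {a, b, d, e}
Tree: B1–B2

Each bag holds 4 vertices, so the decomposition has width 3, which upper-bounds the treewidth. For the lower bound, the 4 vertices {a, b, d, e} are pairwise adjacent, and any tree decomposition puts a clique entirely inside one bag — forcing width ≥ 3. The upper and lower bounds meet at 3, so that is the treewidth.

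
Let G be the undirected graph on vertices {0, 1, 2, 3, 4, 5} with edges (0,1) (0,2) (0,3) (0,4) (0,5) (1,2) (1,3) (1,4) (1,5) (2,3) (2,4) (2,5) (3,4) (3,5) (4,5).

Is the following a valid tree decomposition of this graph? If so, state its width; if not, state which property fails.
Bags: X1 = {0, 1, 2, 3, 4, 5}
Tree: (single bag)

Yes; width 5.

Checking the three conditions: (i) the bags cover all of {0, 1, 2, 3, 4, 5}; (ii) for each edge, some bag contains both endpoints; (iii) the bags containing any fixed vertex form a subtree. All hold, so the decomposition is valid with width 6 − 1 = 5.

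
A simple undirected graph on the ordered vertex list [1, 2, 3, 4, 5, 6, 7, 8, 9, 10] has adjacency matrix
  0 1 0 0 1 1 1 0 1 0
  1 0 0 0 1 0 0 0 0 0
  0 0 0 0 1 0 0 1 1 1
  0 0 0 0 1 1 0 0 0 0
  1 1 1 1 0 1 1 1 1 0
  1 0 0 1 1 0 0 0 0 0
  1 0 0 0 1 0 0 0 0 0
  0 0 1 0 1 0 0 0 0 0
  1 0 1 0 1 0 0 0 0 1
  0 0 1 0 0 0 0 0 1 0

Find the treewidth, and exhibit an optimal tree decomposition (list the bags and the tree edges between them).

Treewidth 2.
One such decomposition:
Bags: B1 = {1, 5, 7}  B2 = {1, 2, 5}  B3 = {1, 5, 6}  B4 = {1, 5, 9}  B5 = {3, 5, 9}  B6 = {4, 5, 6}  B7 = {3, 5, 8}  B8 = {3, 9, 10}
Tree: B1–B2, B1–B3, B3–B4, B4–B5, B3–B6, B5–B7, B5–B8

The largest bag has 3 vertices, giving width 2; this decomposition certifies tw(G) ≤ 2. Conversely, {3, 9, 10} is a clique of size 3, and the vertices of any clique must share a bag in every tree decomposition; so some bag has ≥ 3 vertices and tw(G) ≥ 2. Hence tw(G) = 2 exactly.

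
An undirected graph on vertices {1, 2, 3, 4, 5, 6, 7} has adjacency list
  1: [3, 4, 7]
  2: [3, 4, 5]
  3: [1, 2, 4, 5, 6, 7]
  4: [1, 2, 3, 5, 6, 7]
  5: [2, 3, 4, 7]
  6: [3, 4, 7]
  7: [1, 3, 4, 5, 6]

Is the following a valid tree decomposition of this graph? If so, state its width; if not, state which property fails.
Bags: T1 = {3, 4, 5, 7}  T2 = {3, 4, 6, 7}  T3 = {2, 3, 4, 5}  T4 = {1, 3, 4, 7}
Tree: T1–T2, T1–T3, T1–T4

Yes; width 3.

Every vertex of G appears in some bag (union = {1, 2, 3, 4, 5, 6, 7}); every edge is covered by a bag; and for each vertex v the set of bags containing v is connected in the bag tree. The decomposition is therefore valid. The largest bag has 4 vertices, so the width is 3.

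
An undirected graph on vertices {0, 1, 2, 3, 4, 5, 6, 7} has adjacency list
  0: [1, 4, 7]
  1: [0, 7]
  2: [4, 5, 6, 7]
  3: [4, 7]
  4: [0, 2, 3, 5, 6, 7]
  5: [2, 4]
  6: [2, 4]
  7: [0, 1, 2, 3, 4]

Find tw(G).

A width-2 tree decomposition is:
Bags: B1 = {0, 4, 7}  B2 = {2, 4, 7}  B3 = {2, 4, 6}  B4 = {2, 4, 5}  B5 = {0, 1, 7}  B6 = {3, 4, 7}
Tree: B1–B2, B2–B3, B2–B4, B1–B5, B2–B6
Every bag has size at most 3, so the width is 3 − 1 = 2 and tw(G) ≤ 2. On the other hand G contains the 3-clique {0, 1, 7}. A clique must lie in a single bag of any decomposition, so no decomposition can have width below 2. Combining the bounds, tw(G) = 2.

2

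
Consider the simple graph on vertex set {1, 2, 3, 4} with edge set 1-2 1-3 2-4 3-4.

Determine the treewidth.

2

A width-2 tree decomposition is:
Bags: B1 = {1, 3, 4}  B2 = {1, 2, 4}
Tree: B1–B2
Each bag holds 3 vertices, so the decomposition has width 2, which upper-bounds the treewidth. Since 1–3–4–2–1 is a cycle in G, G is not acyclic. Forests are exactly the graphs of treewidth ≤ 1, so tw(G) ≥ 2. Combining the bounds, tw(G) = 2.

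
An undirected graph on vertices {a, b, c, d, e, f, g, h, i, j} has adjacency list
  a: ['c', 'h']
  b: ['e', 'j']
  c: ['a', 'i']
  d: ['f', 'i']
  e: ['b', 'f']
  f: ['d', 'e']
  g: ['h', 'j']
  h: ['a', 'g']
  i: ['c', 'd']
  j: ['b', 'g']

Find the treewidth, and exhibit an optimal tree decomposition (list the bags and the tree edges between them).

Treewidth 2.
Bags: B1 = {b, g, j}  B2 = {b, e, g}  B3 = {e, f, g}  B4 = {d, f, g}  B5 = {d, g, i}  B6 = {c, g, i}  B7 = {a, c, g}  B8 = {a, g, h}
Tree: B1–B2, B2–B3, B3–B4, B4–B5, B5–B6, B6–B7, B7–B8

Every bag has size at most 3, so the width is 3 − 1 = 2 and tw(G) ≤ 2. For the lower bound, G contains the cycle g–j–b–e–f–d–i–c–a–h–g, so G is not a forest; only forests have treewidth ≤ 1, hence tw(G) ≥ 2. Combining the bounds, tw(G) = 2.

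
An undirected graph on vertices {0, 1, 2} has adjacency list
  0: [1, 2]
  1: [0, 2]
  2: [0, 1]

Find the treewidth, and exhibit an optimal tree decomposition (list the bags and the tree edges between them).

Treewidth 2.
One optimal decomposition is:
Bags: B1 = {0, 1, 2}
Tree: (single bag)

A single bag containing all 3 vertices is trivially a valid decomposition of width 2. Conversely, {0, 1, 2} is a clique of size 3, and the vertices of any clique must share a bag in every tree decomposition; so some bag has ≥ 3 vertices and tw(G) ≥ 2. Therefore the treewidth is 2.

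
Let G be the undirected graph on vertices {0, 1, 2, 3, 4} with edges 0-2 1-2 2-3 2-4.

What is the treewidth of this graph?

1

A width-1 tree decomposition is:
Bags: B1 = {0, 2}  B2 = {2, 4}  B3 = {1, 2}  B4 = {2, 3}
Tree: B1–B2, B2–B3, B2–B4
The largest bag has 2 vertices, giving width 1; this decomposition certifies tw(G) ≤ 1. Any graph with an edge has treewidth ≥ 1, and G has the edge 2–0. Combining the bounds, tw(G) = 1.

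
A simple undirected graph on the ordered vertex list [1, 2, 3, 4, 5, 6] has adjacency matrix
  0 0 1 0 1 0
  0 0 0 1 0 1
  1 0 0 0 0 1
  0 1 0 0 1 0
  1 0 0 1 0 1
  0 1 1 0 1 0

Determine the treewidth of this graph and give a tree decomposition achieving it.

The largest bag has 3 vertices, giving width 2; this decomposition certifies tw(G) ≤ 2. Since 1–3–6–5–1 is a cycle in G, G is not acyclic. Forests are exactly the graphs of treewidth ≤ 1, so tw(G) ≥ 2. Therefore the treewidth is 2.

Treewidth 2.
Bags: B1 = {1, 3, 5}  B2 = {3, 5, 6}  B3 = {4, 5, 6}  B4 = {2, 4, 6}
Tree: B1–B2, B2–B3, B3–B4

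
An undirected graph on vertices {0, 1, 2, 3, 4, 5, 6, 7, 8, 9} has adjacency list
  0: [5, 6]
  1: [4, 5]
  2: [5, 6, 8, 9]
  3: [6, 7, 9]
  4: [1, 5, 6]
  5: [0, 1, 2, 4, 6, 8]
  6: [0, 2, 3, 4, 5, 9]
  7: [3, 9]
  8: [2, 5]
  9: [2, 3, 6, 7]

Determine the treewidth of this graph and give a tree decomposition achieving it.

Treewidth 2.
One such decomposition:
Bags: B1 = {2, 5, 6}  B2 = {2, 6, 9}  B3 = {0, 5, 6}  B4 = {3, 6, 9}  B5 = {4, 5, 6}  B6 = {3, 7, 9}  B7 = {2, 5, 8}  B8 = {1, 4, 5}
Tree: B1–B2, B1–B3, B2–B4, B1–B5, B4–B6, B1–B7, B5–B8

Each bag holds 3 vertices, so the decomposition has width 2, which upper-bounds the treewidth. On the other hand G contains the 3-clique {2, 6, 9}. A clique must lie in a single bag of any decomposition, so no decomposition can have width below 2. Combining the bounds, tw(G) = 2.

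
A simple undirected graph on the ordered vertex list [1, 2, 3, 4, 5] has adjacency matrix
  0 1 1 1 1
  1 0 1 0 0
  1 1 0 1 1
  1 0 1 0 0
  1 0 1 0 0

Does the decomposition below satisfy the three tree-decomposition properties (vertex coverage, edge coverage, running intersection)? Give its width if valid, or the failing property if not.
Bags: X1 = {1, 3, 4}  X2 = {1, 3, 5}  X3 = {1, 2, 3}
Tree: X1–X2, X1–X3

Yes; width 2.

Vertex coverage: the bags together contain {1, 2, 3, 4, 5}, the full vertex set. Edge coverage: each edge of G has both endpoints in at least one bag. Running intersection: for every vertex, the bags containing it form a connected subtree. All three properties hold, so this is a valid tree decomposition of width max|bag| − 1 = 2, and hence tw(G) ≤ 2.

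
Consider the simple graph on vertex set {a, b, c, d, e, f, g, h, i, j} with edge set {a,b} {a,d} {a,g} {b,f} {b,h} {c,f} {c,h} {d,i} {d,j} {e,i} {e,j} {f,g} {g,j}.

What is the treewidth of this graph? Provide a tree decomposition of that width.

The largest bag has 3 vertices, giving width 2; this decomposition certifies tw(G) ≤ 2. The edges i–e–j–d–i form a cycle, so G is not a tree and its treewidth is at least 2. Combining the bounds, tw(G) = 2.

Treewidth 2.
One such decomposition:
Bags: B1 = {d, e, i}  B2 = {d, e, j}  B3 = {a, d, j}  B4 = {a, g, j}  B5 = {a, b, g}  B6 = {b, f, g}  B7 = {b, f, h}  B8 = {c, f, h}
Tree: B1–B2, B2–B3, B3–B4, B4–B5, B5–B6, B6–B7, B7–B8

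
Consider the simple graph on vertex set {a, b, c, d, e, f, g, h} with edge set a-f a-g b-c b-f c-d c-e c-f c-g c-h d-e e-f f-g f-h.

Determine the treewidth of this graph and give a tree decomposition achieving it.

Treewidth 2.
Bags: B1 = {c, e, f}  B2 = {c, f, g}  B3 = {c, d, e}  B4 = {b, c, f}  B5 = {c, f, h}  B6 = {a, f, g}
Tree: B1–B2, B1–B3, B1–B4, B4–B5, B2–B6

The largest bag has 3 vertices, giving width 2; this decomposition certifies tw(G) ≤ 2. On the other hand G contains the 3-clique {c, d, e}. A clique must lie in a single bag of any decomposition, so no decomposition can have width below 2. Hence tw(G) = 2 exactly.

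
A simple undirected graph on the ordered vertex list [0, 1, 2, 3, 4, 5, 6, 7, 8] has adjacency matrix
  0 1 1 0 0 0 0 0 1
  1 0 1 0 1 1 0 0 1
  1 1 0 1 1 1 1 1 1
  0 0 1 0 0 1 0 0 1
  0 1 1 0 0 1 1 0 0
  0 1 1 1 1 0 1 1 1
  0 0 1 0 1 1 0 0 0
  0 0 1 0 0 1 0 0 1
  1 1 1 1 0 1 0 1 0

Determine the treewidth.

A width-3 tree decomposition is:
Bags: B1 = {1, 2, 5, 8}  B2 = {2, 5, 7, 8}  B3 = {2, 3, 5, 8}  B4 = {1, 2, 4, 5}  B5 = {0, 1, 2, 8}  B6 = {2, 4, 5, 6}
Tree: B1–B2, B2–B3, B1–B4, B1–B5, B4–B6
Every bag has size at most 4, so the width is 4 − 1 = 3 and tw(G) ≤ 3. On the other hand G contains the 4-clique {0, 1, 2, 8}. A clique must lie in a single bag of any decomposition, so no decomposition can have width below 3. Combining the bounds, tw(G) = 3.

3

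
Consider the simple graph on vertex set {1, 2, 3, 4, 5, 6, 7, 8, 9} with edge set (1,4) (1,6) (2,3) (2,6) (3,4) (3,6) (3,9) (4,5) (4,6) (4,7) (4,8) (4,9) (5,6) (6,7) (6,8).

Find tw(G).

2

A width-2 tree decomposition is:
Bags: B1 = {4, 6, 7}  B2 = {4, 6, 8}  B3 = {1, 4, 6}  B4 = {3, 4, 6}  B5 = {2, 3, 6}  B6 = {4, 5, 6}  B7 = {3, 4, 9}
Tree: B1–B2, B2–B3, B2–B4, B4–B5, B2–B6, B4–B7
The largest bag has 3 vertices, giving width 2; this decomposition certifies tw(G) ≤ 2. Conversely, {2, 3, 6} is a clique of size 3, and the vertices of any clique must share a bag in every tree decomposition; so some bag has ≥ 3 vertices and tw(G) ≥ 2. Therefore the treewidth is 2.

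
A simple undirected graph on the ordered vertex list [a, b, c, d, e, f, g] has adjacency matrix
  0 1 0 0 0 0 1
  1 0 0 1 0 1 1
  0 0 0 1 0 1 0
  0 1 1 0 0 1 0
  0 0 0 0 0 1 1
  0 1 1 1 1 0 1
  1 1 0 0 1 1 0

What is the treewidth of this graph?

A width-2 tree decomposition is:
Bags: B1 = {b, f, g}  B2 = {a, b, g}  B3 = {b, d, f}  B4 = {e, f, g}  B5 = {c, d, f}
Tree: B1–B2, B1–B3, B1–B4, B3–B5
The largest bag has 3 vertices, giving width 2; this decomposition certifies tw(G) ≤ 2. For the lower bound, the 3 vertices {a, b, g} are pairwise adjacent, and any tree decomposition puts a clique entirely inside one bag — forcing width ≥ 2. Hence tw(G) = 2 exactly.

2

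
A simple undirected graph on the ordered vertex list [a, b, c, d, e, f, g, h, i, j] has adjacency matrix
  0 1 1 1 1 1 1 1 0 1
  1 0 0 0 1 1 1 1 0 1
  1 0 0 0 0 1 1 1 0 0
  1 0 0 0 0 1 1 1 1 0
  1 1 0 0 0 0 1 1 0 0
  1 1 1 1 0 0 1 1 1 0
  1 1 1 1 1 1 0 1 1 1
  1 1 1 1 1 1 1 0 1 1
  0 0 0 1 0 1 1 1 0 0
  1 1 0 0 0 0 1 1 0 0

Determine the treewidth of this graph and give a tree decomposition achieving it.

The largest bag has 5 vertices, giving width 4; this decomposition certifies tw(G) ≤ 4. Conversely, {a, b, g, h, j} is a clique of size 5, and the vertices of any clique must share a bag in every tree decomposition; so some bag has ≥ 5 vertices and tw(G) ≥ 4. Combining the bounds, tw(G) = 4.

Treewidth 4.
One such decomposition:
Bags: B1 = {a, b, g, h, j}  B2 = {a, b, f, g, h}  B3 = {a, b, e, g, h}  B4 = {a, c, f, g, h}  B5 = {a, d, f, g, h}  B6 = {d, f, g, h, i}
Tree: B1–B2, B2–B3, B2–B4, B2–B5, B5–B6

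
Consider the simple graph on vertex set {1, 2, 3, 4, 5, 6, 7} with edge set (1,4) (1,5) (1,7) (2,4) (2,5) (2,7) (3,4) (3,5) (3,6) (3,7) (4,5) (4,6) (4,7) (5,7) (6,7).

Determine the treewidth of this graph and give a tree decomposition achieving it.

Every bag has size at most 4, so the width is 4 − 1 = 3 and tw(G) ≤ 3. On the other hand G contains the 4-clique {1, 4, 5, 7}. A clique must lie in a single bag of any decomposition, so no decomposition can have width below 3. Combining the bounds, tw(G) = 3.

Treewidth 3.
One optimal decomposition is:
Bags: B1 = {3, 4, 5, 7}  B2 = {2, 4, 5, 7}  B3 = {1, 4, 5, 7}  B4 = {3, 4, 6, 7}
Tree: B1–B2, B1–B3, B1–B4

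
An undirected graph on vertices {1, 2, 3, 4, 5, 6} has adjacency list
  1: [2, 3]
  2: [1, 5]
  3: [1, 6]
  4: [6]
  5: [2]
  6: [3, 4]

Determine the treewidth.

A width-1 tree decomposition is:
Bags: B1 = {2, 5}  B2 = {1, 2}  B3 = {1, 3}  B4 = {3, 6}  B5 = {4, 6}
Tree: B1–B2, B2–B3, B3–B4, B4–B5
Every bag has size at most 2, so the width is 2 − 1 = 1 and tw(G) ≤ 1. G has an edge, so its treewidth is at least 1. Therefore the treewidth is 1.

1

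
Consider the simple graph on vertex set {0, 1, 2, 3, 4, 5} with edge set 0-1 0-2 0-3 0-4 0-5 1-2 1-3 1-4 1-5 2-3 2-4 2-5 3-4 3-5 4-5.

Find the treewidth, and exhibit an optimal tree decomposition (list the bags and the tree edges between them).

Treewidth 5.
Bags: B1 = {0, 1, 2, 3, 4, 5}
Tree: (single bag)

A single bag containing all 6 vertices is trivially a valid decomposition of width 5. Conversely, {0, 1, 2, 3, 4, 5} is a clique of size 6, and the vertices of any clique must share a bag in every tree decomposition; so some bag has ≥ 6 vertices and tw(G) ≥ 5. The upper and lower bounds meet at 5, so that is the treewidth.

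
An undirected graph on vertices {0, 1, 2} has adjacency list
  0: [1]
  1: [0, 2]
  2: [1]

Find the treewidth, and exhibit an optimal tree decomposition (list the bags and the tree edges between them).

The largest bag has 2 vertices, giving width 1; this decomposition certifies tw(G) ≤ 1. G has an edge, so its treewidth is at least 1. Hence tw(G) = 1 exactly.

Treewidth 1.
One optimal decomposition is:
Bags: B1 = {0, 1}  B2 = {1, 2}
Tree: B1–B2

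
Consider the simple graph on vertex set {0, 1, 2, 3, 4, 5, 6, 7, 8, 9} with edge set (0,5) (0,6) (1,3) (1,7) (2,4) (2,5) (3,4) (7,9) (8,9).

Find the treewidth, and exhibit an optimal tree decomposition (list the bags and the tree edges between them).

Treewidth 1.
One such decomposition:
Bags: B1 = {0, 6}  B2 = {0, 5}  B3 = {2, 5}  B4 = {2, 4}  B5 = {3, 4}  B6 = {1, 3}  B7 = {1, 7}  B8 = {7, 9}  B9 = {8, 9}
Tree: B1–B2, B2–B3, B3–B4, B4–B5, B5–B6, B6–B7, B7–B8, B8–B9

Each bag holds 2 vertices, so the decomposition has width 1, which upper-bounds the treewidth. Any graph with an edge has treewidth ≥ 1, and G has the edge 6–0. The upper and lower bounds meet at 1, so that is the treewidth.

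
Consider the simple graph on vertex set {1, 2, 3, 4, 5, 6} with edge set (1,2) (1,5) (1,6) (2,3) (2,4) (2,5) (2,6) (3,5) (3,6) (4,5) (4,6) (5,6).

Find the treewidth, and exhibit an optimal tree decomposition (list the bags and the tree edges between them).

Every bag has size at most 4, so the width is 4 − 1 = 3 and tw(G) ≤ 3. On the other hand G contains the 4-clique {1, 2, 5, 6}. A clique must lie in a single bag of any decomposition, so no decomposition can have width below 3. Therefore the treewidth is 3.

Treewidth 3.
One optimal decomposition is:
Bags: B1 = {2, 4, 5, 6}  B2 = {1, 2, 5, 6}  B3 = {2, 3, 5, 6}
Tree: B1–B2, B1–B3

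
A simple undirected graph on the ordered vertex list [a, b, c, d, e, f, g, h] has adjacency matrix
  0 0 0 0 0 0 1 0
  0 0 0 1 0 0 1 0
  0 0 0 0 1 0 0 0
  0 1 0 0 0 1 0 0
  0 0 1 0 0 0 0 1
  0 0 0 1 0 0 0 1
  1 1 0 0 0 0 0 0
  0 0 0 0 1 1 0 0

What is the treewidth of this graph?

1

A width-1 tree decomposition is:
Bags: B1 = {a, g}  B2 = {b, g}  B3 = {b, d}  B4 = {d, f}  B5 = {f, h}  B6 = {e, h}  B7 = {c, e}
Tree: B1–B2, B2–B3, B3–B4, B4–B5, B5–B6, B6–B7
Every bag has size at most 2, so the width is 2 − 1 = 1 and tw(G) ≤ 1. Since G has at least one edge (e.g. a–g), it is not an edgeless graph, so tw(G) ≥ 1. Combining the bounds, tw(G) = 1.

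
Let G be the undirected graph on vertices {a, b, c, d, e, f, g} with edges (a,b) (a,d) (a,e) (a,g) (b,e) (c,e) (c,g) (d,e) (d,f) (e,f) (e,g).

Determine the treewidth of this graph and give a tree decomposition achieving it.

Treewidth 2.
Bags: B1 = {a, e, g}  B2 = {a, d, e}  B3 = {c, e, g}  B4 = {a, b, e}  B5 = {d, e, f}
Tree: B1–B2, B1–B3, B2–B4, B2–B5

Every bag has size at most 3, so the width is 3 − 1 = 2 and tw(G) ≤ 2. For the lower bound, the 3 vertices {a, e, g} are pairwise adjacent, and any tree decomposition puts a clique entirely inside one bag — forcing width ≥ 2. Therefore the treewidth is 2.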